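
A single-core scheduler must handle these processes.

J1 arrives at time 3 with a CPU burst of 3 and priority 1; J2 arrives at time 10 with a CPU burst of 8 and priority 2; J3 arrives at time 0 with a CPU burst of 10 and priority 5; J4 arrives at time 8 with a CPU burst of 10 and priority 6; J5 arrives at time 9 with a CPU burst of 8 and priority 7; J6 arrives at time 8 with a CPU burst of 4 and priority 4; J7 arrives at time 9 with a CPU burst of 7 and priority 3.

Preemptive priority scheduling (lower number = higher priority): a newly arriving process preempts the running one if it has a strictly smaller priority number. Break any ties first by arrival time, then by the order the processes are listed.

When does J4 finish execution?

Gantt: | J3 0-3 | J1 3-6 | J3 6-8 | J6 8-9 | J7 9-10 | J2 10-18 | J7 18-24 | J6 24-27 | J3 27-32 | J4 32-42 | J5 42-50 |
Completion: J1=6  J2=18  J3=32  J4=42  J5=50  J6=27  J7=24

42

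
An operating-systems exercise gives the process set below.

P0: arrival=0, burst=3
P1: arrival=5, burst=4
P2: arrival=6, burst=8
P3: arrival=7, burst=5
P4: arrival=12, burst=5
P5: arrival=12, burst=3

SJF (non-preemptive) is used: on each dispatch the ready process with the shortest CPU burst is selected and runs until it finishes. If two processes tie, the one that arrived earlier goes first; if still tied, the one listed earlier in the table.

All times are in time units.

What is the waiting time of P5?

2

Timeline: | P0 0-3 | idle 3-5 | P1 5-9 | P3 9-14 | P5 14-17 | P4 17-22 | P2 22-30 |
Completion: P0=3  P1=9  P2=30  P3=14  P4=22  P5=17
Waiting(P5) = turnaround − burst = 5 − 3 = 2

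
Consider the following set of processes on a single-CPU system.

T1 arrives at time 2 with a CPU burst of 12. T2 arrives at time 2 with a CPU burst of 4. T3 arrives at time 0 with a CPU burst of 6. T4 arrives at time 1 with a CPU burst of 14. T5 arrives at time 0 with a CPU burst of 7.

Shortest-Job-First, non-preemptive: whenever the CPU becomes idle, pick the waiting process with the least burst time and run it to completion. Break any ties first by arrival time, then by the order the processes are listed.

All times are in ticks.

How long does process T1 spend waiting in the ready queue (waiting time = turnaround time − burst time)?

15

Timeline: | T3 0-6 | T2 6-10 | T5 10-17 | T1 17-29 | T4 29-43 |
Completion: T1=29  T2=10  T3=6  T4=43  T5=17
Waiting(T1) = turnaround − burst = 27 − 12 = 15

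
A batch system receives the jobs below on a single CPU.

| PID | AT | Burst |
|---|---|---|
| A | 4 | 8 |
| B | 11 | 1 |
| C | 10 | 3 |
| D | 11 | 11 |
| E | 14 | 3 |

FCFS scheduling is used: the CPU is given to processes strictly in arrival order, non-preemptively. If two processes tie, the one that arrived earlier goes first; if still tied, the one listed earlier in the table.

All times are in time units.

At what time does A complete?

Gantt: | idle 0-4 | A 4-12 | C 12-15 | B 15-16 | D 16-27 | E 27-30 |
Completion: A=12  B=16  C=15  D=27  E=30
Turnaround (C−A): A=8  B=5  C=5  D=16  E=16

12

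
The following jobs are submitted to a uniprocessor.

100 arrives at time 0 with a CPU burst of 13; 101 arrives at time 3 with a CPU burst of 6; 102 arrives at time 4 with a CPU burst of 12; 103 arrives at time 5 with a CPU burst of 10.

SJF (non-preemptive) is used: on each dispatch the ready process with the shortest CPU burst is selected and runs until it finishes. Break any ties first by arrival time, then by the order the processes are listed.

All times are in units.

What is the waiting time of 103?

14

Gantt: | 100 0-13 | 101 13-19 | 103 19-29 | 102 29-41 |
Completion: 100=13  101=19  102=41  103=29
Turnaround (C−A): 100=13  101=16  102=37  103=24
Waiting(103) = turnaround − burst = 24 − 10 = 14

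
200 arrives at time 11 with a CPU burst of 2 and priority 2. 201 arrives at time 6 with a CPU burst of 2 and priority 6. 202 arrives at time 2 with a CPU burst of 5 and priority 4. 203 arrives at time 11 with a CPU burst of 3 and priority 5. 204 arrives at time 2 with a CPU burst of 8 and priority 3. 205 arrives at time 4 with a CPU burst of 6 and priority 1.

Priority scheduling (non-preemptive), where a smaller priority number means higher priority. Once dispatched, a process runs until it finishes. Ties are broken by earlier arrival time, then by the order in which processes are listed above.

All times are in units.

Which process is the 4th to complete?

Schedule: | idle 0-2 | 204 2-10 | 205 10-16 | 200 16-18 | 202 18-23 | 203 23-26 | 201 26-28 |
Completion: 200=18  201=28  202=23  203=26  204=10  205=16
Turnaround (C−A): 200=7  201=22  202=21  203=15  204=8  205=12
Finish order: 204 → 205 → 200 → 202 → 203 → 201

202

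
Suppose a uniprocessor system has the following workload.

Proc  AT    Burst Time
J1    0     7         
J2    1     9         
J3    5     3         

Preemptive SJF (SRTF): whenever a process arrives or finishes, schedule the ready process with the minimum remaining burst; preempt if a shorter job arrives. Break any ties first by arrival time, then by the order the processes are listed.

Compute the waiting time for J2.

9

Schedule: | J1 0-7 | J3 7-10 | J2 10-19 |
Completion: J1=7  J2=19  J3=10
Waiting(J2) = turnaround − burst = 18 − 9 = 9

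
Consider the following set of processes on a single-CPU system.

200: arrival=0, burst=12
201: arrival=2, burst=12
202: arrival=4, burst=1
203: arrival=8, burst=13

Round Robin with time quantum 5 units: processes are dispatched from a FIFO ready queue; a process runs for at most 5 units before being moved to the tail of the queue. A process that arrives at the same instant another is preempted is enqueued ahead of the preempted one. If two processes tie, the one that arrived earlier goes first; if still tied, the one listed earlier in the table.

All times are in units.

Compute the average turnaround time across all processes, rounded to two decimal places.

24.50

Gantt: | 200 0-5 | 201 5-10 | 202 10-11 | 200 11-16 | 203 16-21 | 201 21-26 | 200 26-28 | 203 28-33 | 201 33-35 | 203 35-38 |
Completion: 200=28  201=35  202=11  203=38
Turnaround (C−A): 200=28  201=33  202=7  203=30
Turnaround times: 200=28, 201=33, 202=7, 203=30
Average turnaround = (28+33+7+30) / 4 = 98/4 = 24.50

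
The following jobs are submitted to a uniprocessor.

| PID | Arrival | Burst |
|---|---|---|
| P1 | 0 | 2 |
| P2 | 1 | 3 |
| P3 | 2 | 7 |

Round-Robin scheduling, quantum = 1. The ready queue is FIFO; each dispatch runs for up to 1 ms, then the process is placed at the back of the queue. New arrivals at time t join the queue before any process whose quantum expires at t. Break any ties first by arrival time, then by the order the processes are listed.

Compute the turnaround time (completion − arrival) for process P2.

6

Gantt: | P1 0-1 | P2 1-2 | P1 2-3 | P3 3-4 | P2 4-5 | P3 5-6 | P2 6-7 | P3 7-12 |
Completion: P1=3  P2=7  P3=12
Turnaround(P2) = completion − arrival = 7 − 1 = 6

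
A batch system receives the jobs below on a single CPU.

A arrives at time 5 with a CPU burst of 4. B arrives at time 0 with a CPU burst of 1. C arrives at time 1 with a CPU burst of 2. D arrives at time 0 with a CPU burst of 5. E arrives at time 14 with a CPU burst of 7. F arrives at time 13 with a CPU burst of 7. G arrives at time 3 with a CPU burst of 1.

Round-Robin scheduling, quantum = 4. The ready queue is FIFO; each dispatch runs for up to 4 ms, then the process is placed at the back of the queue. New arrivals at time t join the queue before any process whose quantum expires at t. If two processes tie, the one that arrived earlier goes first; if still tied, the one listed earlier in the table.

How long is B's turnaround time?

Schedule: | B 0-1 | D 1-5 | C 5-7 | G 7-8 | A 8-12 | D 12-13 | F 13-17 | E 17-21 | F 21-24 | E 24-27 |
Completion: A=12  B=1  C=7  D=13  E=27  F=24  G=8
Turnaround(B) = completion − arrival = 1 − 0 = 1

1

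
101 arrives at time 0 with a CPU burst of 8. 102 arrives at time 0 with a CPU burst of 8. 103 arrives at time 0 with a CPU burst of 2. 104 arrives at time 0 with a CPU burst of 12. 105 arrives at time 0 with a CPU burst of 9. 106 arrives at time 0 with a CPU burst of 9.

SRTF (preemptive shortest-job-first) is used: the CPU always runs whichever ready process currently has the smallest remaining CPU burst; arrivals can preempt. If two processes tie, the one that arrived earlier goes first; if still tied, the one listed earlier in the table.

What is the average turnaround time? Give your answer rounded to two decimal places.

23.50

Schedule: | 103 0-2 | 101 2-10 | 102 10-18 | 105 18-27 | 106 27-36 | 104 36-48 |
Completion: 101=10  102=18  103=2  104=48  105=27  106=36
Turnaround times: 101=10, 102=18, 103=2, 104=48, 105=27, 106=36
Average turnaround = (10+18+2+48+27+36) / 6 = 141/6 = 23.50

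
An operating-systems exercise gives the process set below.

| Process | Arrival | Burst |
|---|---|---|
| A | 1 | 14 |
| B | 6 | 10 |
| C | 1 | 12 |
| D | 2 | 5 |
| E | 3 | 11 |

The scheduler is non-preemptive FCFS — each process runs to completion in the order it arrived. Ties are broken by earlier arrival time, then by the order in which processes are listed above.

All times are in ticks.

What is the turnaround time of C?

Gantt: | idle 0-1 | A 1-15 | C 15-27 | D 27-32 | E 32-43 | B 43-53 |
Completion: A=15  B=53  C=27  D=32  E=43
Turnaround(C) = completion − arrival = 27 − 1 = 26

26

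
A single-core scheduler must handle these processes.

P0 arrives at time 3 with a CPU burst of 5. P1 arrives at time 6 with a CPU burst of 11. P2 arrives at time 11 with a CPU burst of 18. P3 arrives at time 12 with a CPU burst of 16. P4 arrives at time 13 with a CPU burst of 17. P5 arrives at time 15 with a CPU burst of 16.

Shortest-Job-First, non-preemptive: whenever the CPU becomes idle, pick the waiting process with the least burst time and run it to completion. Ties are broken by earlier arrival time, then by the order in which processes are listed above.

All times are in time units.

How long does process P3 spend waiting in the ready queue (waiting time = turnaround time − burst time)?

7

Timeline: | idle 0-3 | P0 3-8 | P1 8-19 | P3 19-35 | P5 35-51 | P4 51-68 | P2 68-86 |
Completion: P0=8  P1=19  P2=86  P3=35  P4=68  P5=51
Waiting(P3) = turnaround − burst = 23 − 16 = 7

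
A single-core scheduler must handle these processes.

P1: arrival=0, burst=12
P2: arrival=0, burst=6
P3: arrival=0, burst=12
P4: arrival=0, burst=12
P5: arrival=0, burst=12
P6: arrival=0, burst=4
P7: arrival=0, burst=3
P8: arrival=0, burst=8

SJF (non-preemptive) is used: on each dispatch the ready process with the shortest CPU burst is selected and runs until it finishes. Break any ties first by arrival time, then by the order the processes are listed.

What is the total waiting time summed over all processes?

Gantt: | P7 0-3 | P6 3-7 | P2 7-13 | P8 13-21 | P1 21-33 | P3 33-45 | P4 45-57 | P5 57-69 |
Completion: P1=33  P2=13  P3=45  P4=57  P5=69  P6=7  P7=3  P8=21
Turnaround (C−A): P1=33  P2=13  P3=45  P4=57  P5=69  P6=7  P7=3  P8=21
Waiting = turnaround − burst: P1=21, P2=7, P3=33, P4=45, P5=57, P6=3, P7=0, P8=13
Total waiting = 21 + 7 + 33 + 45 + 57 + 3 + 0 + 13 = 179

179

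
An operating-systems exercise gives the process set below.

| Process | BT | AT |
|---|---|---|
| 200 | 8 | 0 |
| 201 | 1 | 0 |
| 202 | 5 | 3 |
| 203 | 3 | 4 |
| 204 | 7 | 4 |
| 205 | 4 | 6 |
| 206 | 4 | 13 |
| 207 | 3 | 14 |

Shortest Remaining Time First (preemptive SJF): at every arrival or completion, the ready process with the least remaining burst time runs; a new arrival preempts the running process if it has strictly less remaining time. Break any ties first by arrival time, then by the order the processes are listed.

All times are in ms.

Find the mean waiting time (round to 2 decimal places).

Timeline: | 201 0-1 | 200 1-3 | 202 3-4 | 203 4-7 | 202 7-11 | 205 11-15 | 207 15-18 | 206 18-22 | 200 22-28 | 204 28-35 |
Completion: 200=28  201=1  202=11  203=7  204=35  205=15  206=22  207=18
Waiting times: 200=20, 201=0, 202=3, 203=0, 204=24, 205=5, 206=5, 207=1
Average waiting = (20+0+3+0+24+5+5+1) / 8 = 58/8 = 7.25

7.25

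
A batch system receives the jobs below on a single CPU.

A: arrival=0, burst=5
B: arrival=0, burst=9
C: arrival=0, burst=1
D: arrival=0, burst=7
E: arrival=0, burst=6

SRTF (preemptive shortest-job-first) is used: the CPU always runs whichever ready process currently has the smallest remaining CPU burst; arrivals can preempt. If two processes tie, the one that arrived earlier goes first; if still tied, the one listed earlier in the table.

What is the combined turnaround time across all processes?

66

Gantt: | C 0-1 | A 1-6 | E 6-12 | D 12-19 | B 19-28 |
Completion: A=6  B=28  C=1  D=19  E=12
Turnaround (C−A): A=6  B=28  C=1  D=19  E=12
Turnaround = completion − arrival: A=6, B=28, C=1, D=19, E=12
Total turnaround = 6 + 28 + 1 + 19 + 12 = 66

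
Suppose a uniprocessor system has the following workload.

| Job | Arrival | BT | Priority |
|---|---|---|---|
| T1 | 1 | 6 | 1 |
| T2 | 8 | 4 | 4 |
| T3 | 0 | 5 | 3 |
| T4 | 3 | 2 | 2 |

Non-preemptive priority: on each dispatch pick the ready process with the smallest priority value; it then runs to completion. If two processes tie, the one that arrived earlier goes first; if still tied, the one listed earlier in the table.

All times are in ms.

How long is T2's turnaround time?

9

Gantt: | T3 0-5 | T1 5-11 | T4 11-13 | T2 13-17 |
Completion: T1=11  T2=17  T3=5  T4=13
Turnaround(T2) = completion − arrival = 17 − 8 = 9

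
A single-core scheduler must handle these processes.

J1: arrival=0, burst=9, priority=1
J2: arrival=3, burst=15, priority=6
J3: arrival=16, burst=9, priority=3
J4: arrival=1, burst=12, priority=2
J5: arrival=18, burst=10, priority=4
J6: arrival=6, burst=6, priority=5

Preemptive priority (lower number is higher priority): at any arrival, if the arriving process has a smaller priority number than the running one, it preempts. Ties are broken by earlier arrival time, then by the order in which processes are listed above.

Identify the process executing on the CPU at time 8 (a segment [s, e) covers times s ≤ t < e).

Gantt: | J1 0-9 | J4 9-21 | J3 21-30 | J5 30-40 | J6 40-46 | J2 46-61 |
Completion: J1=9  J2=61  J3=30  J4=21  J5=40  J6=46
Turnaround (C−A): J1=9  J2=58  J3=14  J4=20  J5=22  J6=40

J1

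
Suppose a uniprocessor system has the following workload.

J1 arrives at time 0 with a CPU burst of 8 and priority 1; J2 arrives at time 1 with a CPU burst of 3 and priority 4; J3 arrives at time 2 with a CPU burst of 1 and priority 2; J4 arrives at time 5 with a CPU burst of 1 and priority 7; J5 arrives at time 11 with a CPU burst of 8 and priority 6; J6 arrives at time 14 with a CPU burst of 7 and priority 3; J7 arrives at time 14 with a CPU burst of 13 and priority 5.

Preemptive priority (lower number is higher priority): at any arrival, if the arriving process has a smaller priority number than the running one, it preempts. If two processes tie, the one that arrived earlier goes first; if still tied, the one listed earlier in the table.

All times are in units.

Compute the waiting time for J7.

7

Gantt: | J1 0-8 | J3 8-9 | J2 9-12 | J5 12-14 | J6 14-21 | J7 21-34 | J5 34-40 | J4 40-41 |
Completion: J1=8  J2=12  J3=9  J4=41  J5=40  J6=21  J7=34
Waiting(J7) = turnaround − burst = 20 − 13 = 7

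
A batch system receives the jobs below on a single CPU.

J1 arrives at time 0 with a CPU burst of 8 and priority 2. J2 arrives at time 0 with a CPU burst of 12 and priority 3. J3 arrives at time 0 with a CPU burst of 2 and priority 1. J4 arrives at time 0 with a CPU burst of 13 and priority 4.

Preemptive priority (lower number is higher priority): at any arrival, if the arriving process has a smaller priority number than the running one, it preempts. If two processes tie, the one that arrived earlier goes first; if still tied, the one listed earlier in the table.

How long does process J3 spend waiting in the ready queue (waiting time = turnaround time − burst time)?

0

Timeline: | J3 0-2 | J1 2-10 | J2 10-22 | J4 22-35 |
Completion: J1=10  J2=22  J3=2  J4=35
Turnaround (C−A): J1=10  J2=22  J3=2  J4=35
Waiting(J3) = turnaround − burst = 2 − 2 = 0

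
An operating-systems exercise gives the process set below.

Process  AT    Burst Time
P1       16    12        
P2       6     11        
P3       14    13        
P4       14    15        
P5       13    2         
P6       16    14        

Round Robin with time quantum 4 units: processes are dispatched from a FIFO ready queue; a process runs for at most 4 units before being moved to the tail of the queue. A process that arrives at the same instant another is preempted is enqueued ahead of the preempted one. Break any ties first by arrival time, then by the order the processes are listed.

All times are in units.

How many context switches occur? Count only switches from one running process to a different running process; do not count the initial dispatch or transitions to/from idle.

17

Timeline: | idle 0-6 | P2 6-14 | P5 14-16 | P3 16-20 | P4 20-24 | P2 24-27 | P1 27-31 | P6 31-35 | P3 35-39 | P4 39-43 | P1 43-47 | P6 47-51 | P3 51-55 | P4 55-59 | P1 59-63 | P6 63-67 | P3 67-68 | P4 68-71 | P6 71-73 |
Completion: P1=63  P2=27  P3=68  P4=71  P5=16  P6=73
Turnaround (C−A): P1=47  P2=21  P3=54  P4=57  P5=3  P6=57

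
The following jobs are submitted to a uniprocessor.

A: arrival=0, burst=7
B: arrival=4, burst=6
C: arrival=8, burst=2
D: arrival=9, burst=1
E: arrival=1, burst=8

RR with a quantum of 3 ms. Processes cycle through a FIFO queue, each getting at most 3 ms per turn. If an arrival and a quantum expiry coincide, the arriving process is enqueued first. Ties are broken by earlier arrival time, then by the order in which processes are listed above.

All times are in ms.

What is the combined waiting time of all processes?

54

Gantt: | A 0-3 | E 3-6 | A 6-9 | B 9-12 | E 12-15 | C 15-17 | D 17-18 | A 18-19 | B 19-22 | E 22-24 |
Completion: A=19  B=22  C=17  D=18  E=24
Waiting = turnaround − burst: A=12, B=12, C=7, D=8, E=15
Total waiting = 12 + 12 + 7 + 8 + 15 = 54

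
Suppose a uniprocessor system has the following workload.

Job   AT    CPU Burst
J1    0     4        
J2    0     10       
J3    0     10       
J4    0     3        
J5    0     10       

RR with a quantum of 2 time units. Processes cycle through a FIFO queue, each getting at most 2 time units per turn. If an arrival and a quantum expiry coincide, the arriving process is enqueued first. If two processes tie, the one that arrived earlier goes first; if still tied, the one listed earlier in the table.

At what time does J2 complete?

Gantt: | J1 0-2 | J2 2-4 | J3 4-6 | J4 6-8 | J5 8-10 | J1 10-12 | J2 12-14 | J3 14-16 | J4 16-17 | J5 17-19 | J2 19-21 | J3 21-23 | J5 23-25 | J2 25-27 | J3 27-29 | J5 29-31 | J2 31-33 | J3 33-35 | J5 35-37 |
Completion: J1=12  J2=33  J3=35  J4=17  J5=37

33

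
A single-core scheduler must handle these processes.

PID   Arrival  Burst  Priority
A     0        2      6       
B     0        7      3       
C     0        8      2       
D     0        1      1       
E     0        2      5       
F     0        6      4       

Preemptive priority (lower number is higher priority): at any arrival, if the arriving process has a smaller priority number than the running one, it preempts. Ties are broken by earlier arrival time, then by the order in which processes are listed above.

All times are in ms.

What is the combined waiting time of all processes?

Timeline: | D 0-1 | C 1-9 | B 9-16 | F 16-22 | E 22-24 | A 24-26 |
Completion: A=26  B=16  C=9  D=1  E=24  F=22
Turnaround (C−A): A=26  B=16  C=9  D=1  E=24  F=22
Waiting = turnaround − burst: A=24, B=9, C=1, D=0, E=22, F=16
Total waiting = 24 + 9 + 1 + 0 + 22 + 16 = 72

72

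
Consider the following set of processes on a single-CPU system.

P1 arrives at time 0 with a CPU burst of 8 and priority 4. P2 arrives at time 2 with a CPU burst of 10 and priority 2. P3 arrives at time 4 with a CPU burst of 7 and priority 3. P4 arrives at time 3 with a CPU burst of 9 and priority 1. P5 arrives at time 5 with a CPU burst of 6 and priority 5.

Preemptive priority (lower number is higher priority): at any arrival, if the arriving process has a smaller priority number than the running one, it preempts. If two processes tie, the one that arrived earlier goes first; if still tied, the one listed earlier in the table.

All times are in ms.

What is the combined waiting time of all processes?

81

Timeline: | P1 0-2 | P2 2-3 | P4 3-12 | P2 12-21 | P3 21-28 | P1 28-34 | P5 34-40 |
Completion: P1=34  P2=21  P3=28  P4=12  P5=40
Turnaround (C−A): P1=34  P2=19  P3=24  P4=9  P5=35
Waiting = turnaround − burst: P1=26, P2=9, P3=17, P4=0, P5=29
Total waiting = 26 + 9 + 17 + 0 + 29 = 81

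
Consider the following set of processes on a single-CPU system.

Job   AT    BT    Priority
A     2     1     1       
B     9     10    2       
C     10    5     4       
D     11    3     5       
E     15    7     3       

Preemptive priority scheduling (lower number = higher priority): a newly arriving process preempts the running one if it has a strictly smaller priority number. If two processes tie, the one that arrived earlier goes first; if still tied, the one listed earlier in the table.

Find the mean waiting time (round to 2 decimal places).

8.00

Gantt: | idle 0-2 | A 2-3 | idle 3-9 | B 9-19 | E 19-26 | C 26-31 | D 31-34 |
Completion: A=3  B=19  C=31  D=34  E=26
Turnaround (C−A): A=1  B=10  C=21  D=23  E=11
Waiting times: A=0, B=0, C=16, D=20, E=4
Average waiting = (0+0+16+20+4) / 5 = 40/5 = 8.00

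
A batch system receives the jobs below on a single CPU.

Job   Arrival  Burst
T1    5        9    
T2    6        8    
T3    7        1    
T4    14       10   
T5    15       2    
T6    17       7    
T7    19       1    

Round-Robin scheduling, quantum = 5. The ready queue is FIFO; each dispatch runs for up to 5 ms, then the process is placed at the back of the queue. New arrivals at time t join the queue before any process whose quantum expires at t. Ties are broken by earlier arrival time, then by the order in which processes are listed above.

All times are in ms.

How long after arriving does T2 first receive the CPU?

Schedule: | idle 0-5 | T1 5-10 | T2 10-15 | T3 15-16 | T1 16-20 | T4 20-25 | T5 25-27 | T2 27-30 | T6 30-35 | T7 35-36 | T4 36-41 | T6 41-43 |
Completion: T1=20  T2=30  T3=16  T4=41  T5=27  T6=43  T7=36
Response(T2) = first start − arrival = 10 − 6 = 4

4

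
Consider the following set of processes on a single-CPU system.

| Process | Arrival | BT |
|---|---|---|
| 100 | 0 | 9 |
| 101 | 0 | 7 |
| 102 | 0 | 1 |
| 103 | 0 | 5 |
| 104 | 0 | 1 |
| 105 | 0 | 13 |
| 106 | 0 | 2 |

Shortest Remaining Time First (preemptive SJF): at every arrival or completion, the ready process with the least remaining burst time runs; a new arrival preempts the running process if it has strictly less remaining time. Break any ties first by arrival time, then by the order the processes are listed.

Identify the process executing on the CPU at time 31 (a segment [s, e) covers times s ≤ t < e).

Schedule: | 102 0-1 | 104 1-2 | 106 2-4 | 103 4-9 | 101 9-16 | 100 16-25 | 105 25-38 |
Completion: 100=25  101=16  102=1  103=9  104=2  105=38  106=4
Turnaround (C−A): 100=25  101=16  102=1  103=9  104=2  105=38  106=4

105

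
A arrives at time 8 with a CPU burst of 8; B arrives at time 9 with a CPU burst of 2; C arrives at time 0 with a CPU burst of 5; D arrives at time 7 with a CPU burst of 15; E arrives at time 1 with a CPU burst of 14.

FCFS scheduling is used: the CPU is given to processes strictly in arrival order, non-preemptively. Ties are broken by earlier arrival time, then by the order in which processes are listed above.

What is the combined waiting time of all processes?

Schedule: | C 0-5 | E 5-19 | D 19-34 | A 34-42 | B 42-44 |
Completion: A=42  B=44  C=5  D=34  E=19
Turnaround (C−A): A=34  B=35  C=5  D=27  E=18
Waiting = turnaround − burst: A=26, B=33, C=0, D=12, E=4
Total waiting = 26 + 33 + 0 + 12 + 4 = 75

75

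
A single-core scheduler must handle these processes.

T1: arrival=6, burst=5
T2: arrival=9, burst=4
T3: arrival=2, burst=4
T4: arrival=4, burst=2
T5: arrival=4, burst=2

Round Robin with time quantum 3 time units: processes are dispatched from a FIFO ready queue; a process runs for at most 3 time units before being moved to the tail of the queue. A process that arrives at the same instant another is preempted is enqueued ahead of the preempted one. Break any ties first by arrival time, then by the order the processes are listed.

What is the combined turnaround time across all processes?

Schedule: | idle 0-2 | T3 2-5 | T4 5-7 | T5 7-9 | T3 9-10 | T1 10-13 | T2 13-16 | T1 16-18 | T2 18-19 |
Completion: T1=18  T2=19  T3=10  T4=7  T5=9
Turnaround (C−A): T1=12  T2=10  T3=8  T4=3  T5=5
Turnaround = completion − arrival: T1=12, T2=10, T3=8, T4=3, T5=5
Total turnaround = 12 + 10 + 8 + 3 + 5 = 38

38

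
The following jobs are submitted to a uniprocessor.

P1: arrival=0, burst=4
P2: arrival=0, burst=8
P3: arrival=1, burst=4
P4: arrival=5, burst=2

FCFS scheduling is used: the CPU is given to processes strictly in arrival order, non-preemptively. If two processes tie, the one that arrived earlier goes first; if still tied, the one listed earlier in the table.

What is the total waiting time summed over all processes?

26

Timeline: | P1 0-4 | P2 4-12 | P3 12-16 | P4 16-18 |
Completion: P1=4  P2=12  P3=16  P4=18
Waiting = turnaround − burst: P1=0, P2=4, P3=11, P4=11
Total waiting = 0 + 4 + 11 + 11 = 26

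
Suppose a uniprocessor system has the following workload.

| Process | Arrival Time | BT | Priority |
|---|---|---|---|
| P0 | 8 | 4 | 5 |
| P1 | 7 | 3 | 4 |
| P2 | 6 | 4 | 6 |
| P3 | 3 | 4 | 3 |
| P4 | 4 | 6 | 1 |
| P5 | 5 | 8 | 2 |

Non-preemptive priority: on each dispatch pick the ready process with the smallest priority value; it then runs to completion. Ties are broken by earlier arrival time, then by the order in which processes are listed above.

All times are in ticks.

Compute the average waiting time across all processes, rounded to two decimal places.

10.50

Gantt: | idle 0-3 | P3 3-7 | P4 7-13 | P5 13-21 | P1 21-24 | P0 24-28 | P2 28-32 |
Completion: P0=28  P1=24  P2=32  P3=7  P4=13  P5=21
Waiting times: P0=16, P1=14, P2=22, P3=0, P4=3, P5=8
Average waiting = (16+14+22+0+3+8) / 6 = 63/6 = 10.50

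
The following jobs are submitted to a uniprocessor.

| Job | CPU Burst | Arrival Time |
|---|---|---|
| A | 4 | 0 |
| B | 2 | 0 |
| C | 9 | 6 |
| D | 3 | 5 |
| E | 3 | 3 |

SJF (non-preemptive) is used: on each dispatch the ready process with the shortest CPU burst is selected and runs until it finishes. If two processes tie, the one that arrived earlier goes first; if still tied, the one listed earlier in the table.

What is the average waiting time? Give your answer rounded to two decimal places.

Schedule: | B 0-2 | A 2-6 | E 6-9 | D 9-12 | C 12-21 |
Completion: A=6  B=2  C=21  D=12  E=9
Turnaround (C−A): A=6  B=2  C=15  D=7  E=6
Waiting times: A=2, B=0, C=6, D=4, E=3
Average waiting = (2+0+6+4+3) / 5 = 15/5 = 3.00

3.00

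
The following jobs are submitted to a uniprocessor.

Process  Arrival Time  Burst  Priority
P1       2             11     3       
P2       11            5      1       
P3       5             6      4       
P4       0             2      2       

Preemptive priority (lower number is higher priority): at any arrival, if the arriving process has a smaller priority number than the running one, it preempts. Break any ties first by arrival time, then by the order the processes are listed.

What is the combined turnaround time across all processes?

Schedule: | P4 0-2 | P1 2-11 | P2 11-16 | P1 16-18 | P3 18-24 |
Completion: P1=18  P2=16  P3=24  P4=2
Turnaround (C−A): P1=16  P2=5  P3=19  P4=2
Turnaround = completion − arrival: P1=16, P2=5, P3=19, P4=2
Total turnaround = 16 + 5 + 19 + 2 = 42

42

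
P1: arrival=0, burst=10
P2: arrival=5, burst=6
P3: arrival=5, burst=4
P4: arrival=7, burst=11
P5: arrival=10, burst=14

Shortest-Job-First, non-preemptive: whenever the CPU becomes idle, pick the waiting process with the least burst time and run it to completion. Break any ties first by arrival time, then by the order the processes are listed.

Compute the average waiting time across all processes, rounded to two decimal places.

9.60

Timeline: | P1 0-10 | P3 10-14 | P2 14-20 | P4 20-31 | P5 31-45 |
Completion: P1=10  P2=20  P3=14  P4=31  P5=45
Waiting times: P1=0, P2=9, P3=5, P4=13, P5=21
Average waiting = (0+9+5+13+21) / 5 = 48/5 = 9.60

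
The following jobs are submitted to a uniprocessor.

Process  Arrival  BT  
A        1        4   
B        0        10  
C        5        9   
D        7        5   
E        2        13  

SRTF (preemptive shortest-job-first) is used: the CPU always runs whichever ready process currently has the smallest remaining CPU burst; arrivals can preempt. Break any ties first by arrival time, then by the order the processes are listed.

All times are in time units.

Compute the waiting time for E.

26

Schedule: | B 0-1 | A 1-5 | B 5-7 | D 7-12 | B 12-19 | C 19-28 | E 28-41 |
Completion: A=5  B=19  C=28  D=12  E=41
Waiting(E) = turnaround − burst = 39 − 13 = 26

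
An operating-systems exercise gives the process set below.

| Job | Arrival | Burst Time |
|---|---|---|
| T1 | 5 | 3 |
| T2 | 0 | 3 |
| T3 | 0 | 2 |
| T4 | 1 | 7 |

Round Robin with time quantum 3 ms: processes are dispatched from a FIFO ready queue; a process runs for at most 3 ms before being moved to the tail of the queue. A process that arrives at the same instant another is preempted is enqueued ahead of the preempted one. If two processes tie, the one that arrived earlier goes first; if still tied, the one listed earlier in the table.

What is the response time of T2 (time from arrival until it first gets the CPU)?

Timeline: | T2 0-3 | T3 3-5 | T4 5-8 | T1 8-11 | T4 11-15 |
Completion: T1=11  T2=3  T3=5  T4=15
Turnaround (C−A): T1=6  T2=3  T3=5  T4=14
Response(T2) = first start − arrival = 0 − 0 = 0

0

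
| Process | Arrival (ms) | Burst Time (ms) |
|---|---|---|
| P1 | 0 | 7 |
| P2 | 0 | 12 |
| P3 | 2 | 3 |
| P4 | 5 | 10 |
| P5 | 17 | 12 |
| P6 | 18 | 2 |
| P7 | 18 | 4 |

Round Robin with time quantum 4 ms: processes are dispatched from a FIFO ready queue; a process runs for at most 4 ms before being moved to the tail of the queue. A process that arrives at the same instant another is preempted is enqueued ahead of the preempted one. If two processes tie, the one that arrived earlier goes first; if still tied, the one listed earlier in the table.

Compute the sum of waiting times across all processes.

Timeline: | P1 0-4 | P2 4-8 | P3 8-11 | P1 11-14 | P4 14-18 | P2 18-22 | P5 22-26 | P6 26-28 | P7 28-32 | P4 32-36 | P2 36-40 | P5 40-44 | P4 44-46 | P5 46-50 |
Completion: P1=14  P2=40  P3=11  P4=46  P5=50  P6=28  P7=32
Waiting = turnaround − burst: P1=7, P2=28, P3=6, P4=31, P5=21, P6=8, P7=10
Total waiting = 7 + 28 + 6 + 31 + 21 + 8 + 10 = 111

111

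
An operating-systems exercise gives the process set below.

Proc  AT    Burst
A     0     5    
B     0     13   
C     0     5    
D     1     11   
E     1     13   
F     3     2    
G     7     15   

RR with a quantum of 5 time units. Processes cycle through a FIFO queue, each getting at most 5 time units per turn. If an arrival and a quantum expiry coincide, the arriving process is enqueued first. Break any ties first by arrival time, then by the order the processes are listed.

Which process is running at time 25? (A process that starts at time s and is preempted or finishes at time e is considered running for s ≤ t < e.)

F

Gantt: | A 0-5 | B 5-10 | C 10-15 | D 15-20 | E 20-25 | F 25-27 | G 27-32 | B 32-37 | D 37-42 | E 42-47 | G 47-52 | B 52-55 | D 55-56 | E 56-59 | G 59-64 |
Completion: A=5  B=55  C=15  D=56  E=59  F=27  G=64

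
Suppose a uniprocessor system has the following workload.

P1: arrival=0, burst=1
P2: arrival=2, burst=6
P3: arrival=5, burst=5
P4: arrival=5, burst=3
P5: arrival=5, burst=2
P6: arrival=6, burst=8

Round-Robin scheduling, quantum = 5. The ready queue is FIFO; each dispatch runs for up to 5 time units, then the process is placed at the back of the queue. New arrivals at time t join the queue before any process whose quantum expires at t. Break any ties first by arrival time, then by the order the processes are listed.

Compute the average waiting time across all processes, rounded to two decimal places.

7.67

Gantt: | P1 0-1 | idle 1-2 | P2 2-7 | P3 7-12 | P4 12-15 | P5 15-17 | P6 17-22 | P2 22-23 | P6 23-26 |
Completion: P1=1  P2=23  P3=12  P4=15  P5=17  P6=26
Turnaround (C−A): P1=1  P2=21  P3=7  P4=10  P5=12  P6=20
Waiting times: P1=0, P2=15, P3=2, P4=7, P5=10, P6=12
Average waiting = (0+15+2+7+10+12) / 6 = 46/6 = 7.67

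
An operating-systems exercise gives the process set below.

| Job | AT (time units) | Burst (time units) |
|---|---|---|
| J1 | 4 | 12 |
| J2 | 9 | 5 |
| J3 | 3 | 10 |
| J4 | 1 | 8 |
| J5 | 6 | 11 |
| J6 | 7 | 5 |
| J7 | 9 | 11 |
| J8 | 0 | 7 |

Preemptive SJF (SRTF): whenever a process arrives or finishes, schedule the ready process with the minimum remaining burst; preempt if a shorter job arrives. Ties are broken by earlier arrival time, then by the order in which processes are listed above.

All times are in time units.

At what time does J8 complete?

Gantt: | J8 0-7 | J6 7-12 | J2 12-17 | J4 17-25 | J3 25-35 | J5 35-46 | J7 46-57 | J1 57-69 |
Completion: J1=69  J2=17  J3=35  J4=25  J5=46  J6=12  J7=57  J8=7

7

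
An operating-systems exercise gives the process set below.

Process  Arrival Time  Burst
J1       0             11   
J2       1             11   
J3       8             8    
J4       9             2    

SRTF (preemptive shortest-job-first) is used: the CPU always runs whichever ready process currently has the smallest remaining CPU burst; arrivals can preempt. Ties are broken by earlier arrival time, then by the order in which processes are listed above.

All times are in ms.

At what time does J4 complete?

Timeline: | J1 0-11 | J4 11-13 | J3 13-21 | J2 21-32 |
Completion: J1=11  J2=32  J3=21  J4=13

13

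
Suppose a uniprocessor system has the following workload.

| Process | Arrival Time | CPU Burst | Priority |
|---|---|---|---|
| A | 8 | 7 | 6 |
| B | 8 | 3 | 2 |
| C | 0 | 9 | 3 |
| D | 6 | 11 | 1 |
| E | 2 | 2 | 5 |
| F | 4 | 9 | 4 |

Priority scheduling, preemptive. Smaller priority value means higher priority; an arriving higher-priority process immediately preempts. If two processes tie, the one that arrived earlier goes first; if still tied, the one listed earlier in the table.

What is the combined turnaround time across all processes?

Gantt: | C 0-6 | D 6-17 | B 17-20 | C 20-23 | F 23-32 | E 32-34 | A 34-41 |
Completion: A=41  B=20  C=23  D=17  E=34  F=32
Turnaround (C−A): A=33  B=12  C=23  D=11  E=32  F=28
Turnaround = completion − arrival: A=33, B=12, C=23, D=11, E=32, F=28
Total turnaround = 33 + 12 + 23 + 11 + 32 + 28 = 139

139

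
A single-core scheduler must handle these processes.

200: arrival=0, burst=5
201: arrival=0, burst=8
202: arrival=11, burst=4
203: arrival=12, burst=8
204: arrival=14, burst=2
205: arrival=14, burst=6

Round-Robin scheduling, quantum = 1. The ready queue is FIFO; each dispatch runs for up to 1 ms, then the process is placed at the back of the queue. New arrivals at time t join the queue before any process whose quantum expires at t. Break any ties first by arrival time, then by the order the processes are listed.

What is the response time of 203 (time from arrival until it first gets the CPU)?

1

Timeline: | 200 0-1 | 201 1-2 | 200 2-3 | 201 3-4 | 200 4-5 | 201 5-6 | 200 6-7 | 201 7-8 | 200 8-9 | 201 9-11 | 202 11-12 | 201 12-13 | 203 13-14 | 202 14-15 | 201 15-16 | 204 16-17 | 205 17-18 | 203 18-19 | 202 19-20 | 204 20-21 | 205 21-22 | 203 22-23 | 202 23-24 | 205 24-25 | 203 25-26 | 205 26-27 | 203 27-28 | 205 28-29 | 203 29-30 | 205 30-31 | 203 31-33 |
Completion: 200=9  201=16  202=24  203=33  204=21  205=31
Turnaround (C−A): 200=9  201=16  202=13  203=21  204=7  205=17
Response(203) = first start − arrival = 13 − 12 = 1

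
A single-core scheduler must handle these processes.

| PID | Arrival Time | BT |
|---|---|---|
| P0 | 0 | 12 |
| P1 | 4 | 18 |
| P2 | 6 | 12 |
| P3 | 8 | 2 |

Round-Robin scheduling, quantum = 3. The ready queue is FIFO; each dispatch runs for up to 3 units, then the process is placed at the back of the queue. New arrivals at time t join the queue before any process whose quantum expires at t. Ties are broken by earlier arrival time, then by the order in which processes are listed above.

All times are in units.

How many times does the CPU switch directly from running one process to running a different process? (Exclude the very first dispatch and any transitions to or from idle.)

Schedule: | P0 0-6 | P1 6-9 | P2 9-12 | P0 12-15 | P3 15-17 | P1 17-20 | P2 20-23 | P0 23-26 | P1 26-29 | P2 29-32 | P1 32-35 | P2 35-38 | P1 38-44 |
Completion: P0=26  P1=44  P2=38  P3=17
Turnaround (C−A): P0=26  P1=40  P2=32  P3=9

12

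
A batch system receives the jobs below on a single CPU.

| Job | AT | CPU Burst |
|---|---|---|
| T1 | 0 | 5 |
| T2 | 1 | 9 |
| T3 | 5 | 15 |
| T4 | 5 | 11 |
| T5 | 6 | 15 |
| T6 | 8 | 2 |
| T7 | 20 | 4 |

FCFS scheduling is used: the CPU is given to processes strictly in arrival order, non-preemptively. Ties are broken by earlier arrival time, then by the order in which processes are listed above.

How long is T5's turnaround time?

49

Schedule: | T1 0-5 | T2 5-14 | T3 14-29 | T4 29-40 | T5 40-55 | T6 55-57 | T7 57-61 |
Completion: T1=5  T2=14  T3=29  T4=40  T5=55  T6=57  T7=61
Turnaround(T5) = completion − arrival = 55 − 6 = 49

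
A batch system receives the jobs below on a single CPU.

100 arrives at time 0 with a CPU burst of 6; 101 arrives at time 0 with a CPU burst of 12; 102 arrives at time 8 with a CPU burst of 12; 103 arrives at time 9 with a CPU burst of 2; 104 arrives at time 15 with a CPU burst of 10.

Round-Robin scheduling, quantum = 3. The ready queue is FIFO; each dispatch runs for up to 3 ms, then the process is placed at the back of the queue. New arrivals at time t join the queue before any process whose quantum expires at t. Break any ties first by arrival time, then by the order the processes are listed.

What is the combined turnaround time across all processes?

Schedule: | 100 0-3 | 101 3-6 | 100 6-9 | 101 9-12 | 102 12-15 | 103 15-17 | 101 17-20 | 104 20-23 | 102 23-26 | 101 26-29 | 104 29-32 | 102 32-35 | 104 35-38 | 102 38-41 | 104 41-42 |
Completion: 100=9  101=29  102=41  103=17  104=42
Turnaround (C−A): 100=9  101=29  102=33  103=8  104=27
Turnaround = completion − arrival: 100=9, 101=29, 102=33, 103=8, 104=27
Total turnaround = 9 + 29 + 33 + 8 + 27 = 106

106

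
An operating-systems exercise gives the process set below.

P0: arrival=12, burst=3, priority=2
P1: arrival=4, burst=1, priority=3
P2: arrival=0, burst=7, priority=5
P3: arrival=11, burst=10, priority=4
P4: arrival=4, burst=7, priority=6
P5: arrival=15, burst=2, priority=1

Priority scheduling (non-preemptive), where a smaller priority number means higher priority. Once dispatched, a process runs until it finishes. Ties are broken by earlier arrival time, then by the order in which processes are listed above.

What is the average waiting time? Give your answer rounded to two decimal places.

Gantt: | P2 0-7 | P1 7-8 | P4 8-15 | P5 15-17 | P0 17-20 | P3 20-30 |
Completion: P0=20  P1=8  P2=7  P3=30  P4=15  P5=17
Turnaround (C−A): P0=8  P1=4  P2=7  P3=19  P4=11  P5=2
Waiting times: P0=5, P1=3, P2=0, P3=9, P4=4, P5=0
Average waiting = (5+3+0+9+4+0) / 6 = 21/6 = 3.50

3.50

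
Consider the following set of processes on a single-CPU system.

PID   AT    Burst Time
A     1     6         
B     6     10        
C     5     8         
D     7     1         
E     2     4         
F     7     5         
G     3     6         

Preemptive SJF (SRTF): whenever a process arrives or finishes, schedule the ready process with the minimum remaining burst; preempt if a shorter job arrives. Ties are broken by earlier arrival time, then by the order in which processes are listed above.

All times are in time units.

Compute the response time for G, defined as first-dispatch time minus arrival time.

Gantt: | idle 0-1 | A 1-2 | E 2-6 | A 6-7 | D 7-8 | A 8-12 | F 12-17 | G 17-23 | C 23-31 | B 31-41 |
Completion: A=12  B=41  C=31  D=8  E=6  F=17  G=23
Turnaround (C−A): A=11  B=35  C=26  D=1  E=4  F=10  G=20
Response(G) = first start − arrival = 17 − 3 = 14

14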